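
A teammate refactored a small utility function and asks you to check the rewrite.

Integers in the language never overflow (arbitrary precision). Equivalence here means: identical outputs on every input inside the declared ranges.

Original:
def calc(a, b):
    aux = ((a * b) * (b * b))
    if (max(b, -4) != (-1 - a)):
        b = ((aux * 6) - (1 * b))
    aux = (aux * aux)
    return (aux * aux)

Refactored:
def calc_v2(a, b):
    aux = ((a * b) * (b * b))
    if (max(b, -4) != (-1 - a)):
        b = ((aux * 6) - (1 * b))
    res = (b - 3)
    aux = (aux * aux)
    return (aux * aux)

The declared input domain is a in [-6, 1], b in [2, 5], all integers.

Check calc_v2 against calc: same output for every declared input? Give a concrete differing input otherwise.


The two are interchangeable: arithmetic usage differs, constant usage differs, local variable names differ, statement counts differ, and every declared input agrees.
One worked example (a=-3, b=5) — calc: aux=-375, then (max(b, -4) != (-1 - a)) is true, then b=-2255, then aux=140625, then returns 19775390625; calc_v2: aux=-375, then (max(b, -4) != (-1 - a)) is true, then b=-2255, then res=-2258, then aux=140625, then returns 19775390625; agreement on 19775390625.
Every one of the 32 inputs gives matching results.
verdict: equivalent


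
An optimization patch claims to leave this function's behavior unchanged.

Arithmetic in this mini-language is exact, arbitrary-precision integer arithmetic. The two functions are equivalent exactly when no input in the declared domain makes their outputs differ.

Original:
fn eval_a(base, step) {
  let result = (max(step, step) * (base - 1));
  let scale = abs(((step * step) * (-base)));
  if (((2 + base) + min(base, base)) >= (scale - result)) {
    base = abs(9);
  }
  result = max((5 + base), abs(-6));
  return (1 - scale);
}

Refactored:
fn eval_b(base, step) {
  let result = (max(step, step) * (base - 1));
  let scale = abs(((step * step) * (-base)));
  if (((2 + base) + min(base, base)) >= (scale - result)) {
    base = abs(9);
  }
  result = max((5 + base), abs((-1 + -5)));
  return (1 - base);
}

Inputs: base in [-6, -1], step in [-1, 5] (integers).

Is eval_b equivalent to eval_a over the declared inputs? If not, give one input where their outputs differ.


These are not equivalent — on base=-6, step=-1 the outputs split (-5 vs 7).
eval_a: result=7, then scale=6, then (((2 + base) + min(base, base)) >= (scale - result)) is false, then result=6, then returns -5
eval_b: result=7, then scale=6, then (((2 + base) + min(base, base)) >= (scale - result)) is false, then result=6, then returns 7
verdict: not equivalent; witness: base=-6, step=-1


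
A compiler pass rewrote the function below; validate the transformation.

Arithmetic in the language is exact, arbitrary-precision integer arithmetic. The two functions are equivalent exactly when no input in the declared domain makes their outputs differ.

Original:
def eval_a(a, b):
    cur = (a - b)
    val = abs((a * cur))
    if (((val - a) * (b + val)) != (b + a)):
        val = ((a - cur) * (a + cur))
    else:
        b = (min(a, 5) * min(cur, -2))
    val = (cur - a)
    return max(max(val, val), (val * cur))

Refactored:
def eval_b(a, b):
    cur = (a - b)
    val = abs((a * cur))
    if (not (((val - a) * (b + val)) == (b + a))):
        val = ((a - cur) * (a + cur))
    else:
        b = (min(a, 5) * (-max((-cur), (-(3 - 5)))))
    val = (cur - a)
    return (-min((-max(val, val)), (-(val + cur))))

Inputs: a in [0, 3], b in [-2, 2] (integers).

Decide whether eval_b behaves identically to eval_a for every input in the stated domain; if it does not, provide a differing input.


Try a=0, b=-1.
eval_a: cur becomes 1; next val becomes 0; next (((val - a) * (b + val)) != (b + a)) evaluates to true; next val becomes -1; next val becomes 1; next final value 1
eval_b: cur becomes 1; next val becomes 0; next (not (((val - a) * (b + val)) == (b + a))) evaluates to true; next val becomes -1; next val becomes 1; next final value 2
1 != 2, so the rewrite changes behavior.
verdict: not equivalent; witness: a=0, b=-1


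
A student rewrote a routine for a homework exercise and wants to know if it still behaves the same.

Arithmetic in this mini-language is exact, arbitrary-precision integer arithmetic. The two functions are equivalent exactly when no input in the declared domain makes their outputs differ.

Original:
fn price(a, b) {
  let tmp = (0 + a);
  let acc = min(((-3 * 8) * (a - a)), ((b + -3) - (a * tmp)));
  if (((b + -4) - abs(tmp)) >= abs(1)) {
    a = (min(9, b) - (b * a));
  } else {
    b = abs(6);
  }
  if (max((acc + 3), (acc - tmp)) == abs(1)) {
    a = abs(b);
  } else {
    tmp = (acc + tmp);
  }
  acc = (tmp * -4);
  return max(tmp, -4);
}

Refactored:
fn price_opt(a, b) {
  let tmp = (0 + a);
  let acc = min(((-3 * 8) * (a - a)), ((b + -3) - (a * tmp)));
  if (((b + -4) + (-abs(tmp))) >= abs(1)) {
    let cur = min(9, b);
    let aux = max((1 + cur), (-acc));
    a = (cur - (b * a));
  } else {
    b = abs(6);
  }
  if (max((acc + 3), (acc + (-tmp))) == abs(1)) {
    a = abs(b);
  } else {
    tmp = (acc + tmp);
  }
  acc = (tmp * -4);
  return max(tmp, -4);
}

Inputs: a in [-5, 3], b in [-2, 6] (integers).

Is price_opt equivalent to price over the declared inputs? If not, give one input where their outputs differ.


The two are interchangeable: constant usage differs, statement counts differ, min/max/abs usage differs, local variable names differ, arithmetic usage differs, and every declared input agrees.
Spot check at a=-5, b=4 — price: tmp becomes -5; next acc becomes -24; next (((b + -4) - abs(tmp)) >= abs(1)) evaluates to false; next b becomes 6; next (max((acc + 3), (acc - tmp)) == abs(1)) evaluates to false; next tmp becomes -29; next acc becomes 116; next final value -4. price_opt: tmp becomes -5; next acc becomes -24; next (((b + -4) + (-abs(tmp))) >= abs(1)) evaluates to false; next b becomes 6; next (max((acc + 3), (acc + (-tmp))) == abs(1)) evaluates to false; next tmp becomes -29; next acc becomes 116; next final value -4. Both give -4.
Across all 81 domain points the two functions coincide.
verdict: equivalent


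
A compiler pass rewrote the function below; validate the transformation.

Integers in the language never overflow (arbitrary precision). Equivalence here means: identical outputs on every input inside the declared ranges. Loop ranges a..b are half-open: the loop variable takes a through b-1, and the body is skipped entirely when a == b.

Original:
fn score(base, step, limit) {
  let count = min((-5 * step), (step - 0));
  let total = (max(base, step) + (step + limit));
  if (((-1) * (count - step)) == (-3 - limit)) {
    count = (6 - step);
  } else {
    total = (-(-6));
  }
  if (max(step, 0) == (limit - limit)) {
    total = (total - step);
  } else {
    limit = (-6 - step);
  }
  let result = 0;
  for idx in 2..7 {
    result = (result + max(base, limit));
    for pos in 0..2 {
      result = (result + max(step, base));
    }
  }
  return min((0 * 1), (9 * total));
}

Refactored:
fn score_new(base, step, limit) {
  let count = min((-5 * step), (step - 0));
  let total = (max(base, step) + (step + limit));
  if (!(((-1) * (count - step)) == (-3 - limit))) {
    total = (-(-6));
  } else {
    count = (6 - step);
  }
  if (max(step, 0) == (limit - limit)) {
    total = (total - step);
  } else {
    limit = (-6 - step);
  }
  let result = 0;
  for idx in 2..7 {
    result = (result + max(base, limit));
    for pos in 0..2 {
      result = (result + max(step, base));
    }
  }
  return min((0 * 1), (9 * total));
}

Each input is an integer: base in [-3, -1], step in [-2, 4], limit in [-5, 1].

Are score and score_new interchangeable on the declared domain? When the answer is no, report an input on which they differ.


Behavior is preserved: although boolean connective usage differs, the outputs never diverge.
As a probe, take base=-1, step=2, limit=-4: score runs count=-10, then total=0, then (((-1) * (count - step)) == (-3 - limit)) is false, then total=6, then (max(step, 0) == (limit - limit)) is false, then limit=-8, then result=0, then (idx=2), then result=-1, then (pos=0), then result=1, then (pos=1), then result=3, then (idx=3), then result=2, then (pos=0), then result=4, then (pos=1), then result=6, then (idx=4), then result=5, then (pos=0), then result=7, then (pos=1), then result=9, then (idx=5), then result=8, then (pos=0), then result=10, then (pos=1), then result=12, then (idx=6), then result=11, then (pos=0), then result=13, then (pos=1), then result=15, then returns 0; score_new runs count=-10, then total=0, then (!(((-1) * (count - step)) == (-3 - limit))) is true, then total=6, then (max(step, 0) == (limit - limit)) is false, then limit=-8, then result=0, then (idx=2), then result=-1, then (pos=0), then result=1, then (pos=1), then result=3, then (idx=3), then result=2, then (pos=0), then result=4, then (pos=1), then result=6, then (idx=4), then result=5, then (pos=0), then result=7, then (pos=1), then result=9, then (idx=5), then result=8, then (pos=0), then result=10, then (pos=1), then result=12, then (idx=6), then result=11, then (pos=0), then result=13, then (pos=1), then result=15, then returns 0; both end at 0.
Across all 147 domain points the two functions coincide.
verdict: equivalent


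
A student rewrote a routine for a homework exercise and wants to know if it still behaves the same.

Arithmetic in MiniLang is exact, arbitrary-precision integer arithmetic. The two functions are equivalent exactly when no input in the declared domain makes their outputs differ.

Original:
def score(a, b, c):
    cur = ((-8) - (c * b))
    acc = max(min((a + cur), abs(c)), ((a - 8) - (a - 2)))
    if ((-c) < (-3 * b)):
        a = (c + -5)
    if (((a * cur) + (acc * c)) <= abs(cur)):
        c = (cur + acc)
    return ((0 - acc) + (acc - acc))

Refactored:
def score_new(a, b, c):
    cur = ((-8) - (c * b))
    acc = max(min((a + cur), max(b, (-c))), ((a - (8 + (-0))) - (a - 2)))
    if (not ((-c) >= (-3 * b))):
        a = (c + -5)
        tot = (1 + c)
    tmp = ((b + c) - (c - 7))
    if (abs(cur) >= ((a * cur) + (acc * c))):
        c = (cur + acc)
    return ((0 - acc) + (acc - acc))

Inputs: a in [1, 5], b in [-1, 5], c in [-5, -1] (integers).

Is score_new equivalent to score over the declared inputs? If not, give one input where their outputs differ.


There is a counterexample at a=1, b=4, c=-3: -3 on one side, -4 on the other.
score: cur=4, then acc=3, then ((-c) < (-3 * b)) is false, then (((a * cur) + (acc * c)) <= abs(cur)) is true, then c=7, then returns -3
score_new: cur=4, then acc=4, then (not ((-c) >= (-3 * b))) is false, then tmp=11, then (abs(cur) >= ((a * cur) + (acc * c))) is true, then c=8, then returns -4
verdict: not equivalent; witness: a=1, b=4, c=-3


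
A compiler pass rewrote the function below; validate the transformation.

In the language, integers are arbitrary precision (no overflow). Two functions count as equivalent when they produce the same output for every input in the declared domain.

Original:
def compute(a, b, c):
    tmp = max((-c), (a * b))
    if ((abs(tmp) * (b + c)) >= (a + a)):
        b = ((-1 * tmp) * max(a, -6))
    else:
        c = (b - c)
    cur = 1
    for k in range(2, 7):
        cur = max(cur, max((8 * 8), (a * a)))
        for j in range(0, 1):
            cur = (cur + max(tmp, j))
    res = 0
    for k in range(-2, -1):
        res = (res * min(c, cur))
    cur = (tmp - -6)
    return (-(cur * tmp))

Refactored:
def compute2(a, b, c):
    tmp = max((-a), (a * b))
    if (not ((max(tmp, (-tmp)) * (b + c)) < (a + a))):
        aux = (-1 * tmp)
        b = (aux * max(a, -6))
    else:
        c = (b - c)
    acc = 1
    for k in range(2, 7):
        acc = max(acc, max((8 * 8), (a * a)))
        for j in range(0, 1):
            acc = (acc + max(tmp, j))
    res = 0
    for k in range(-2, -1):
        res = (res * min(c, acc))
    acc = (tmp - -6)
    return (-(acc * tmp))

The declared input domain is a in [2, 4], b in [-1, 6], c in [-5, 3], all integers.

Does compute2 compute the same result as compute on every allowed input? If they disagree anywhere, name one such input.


a=2, b=-1, c=-5 yields -55 from compute but 8 from compute2.
verdict: not equivalent; witness: a=2, b=-1, c=-5


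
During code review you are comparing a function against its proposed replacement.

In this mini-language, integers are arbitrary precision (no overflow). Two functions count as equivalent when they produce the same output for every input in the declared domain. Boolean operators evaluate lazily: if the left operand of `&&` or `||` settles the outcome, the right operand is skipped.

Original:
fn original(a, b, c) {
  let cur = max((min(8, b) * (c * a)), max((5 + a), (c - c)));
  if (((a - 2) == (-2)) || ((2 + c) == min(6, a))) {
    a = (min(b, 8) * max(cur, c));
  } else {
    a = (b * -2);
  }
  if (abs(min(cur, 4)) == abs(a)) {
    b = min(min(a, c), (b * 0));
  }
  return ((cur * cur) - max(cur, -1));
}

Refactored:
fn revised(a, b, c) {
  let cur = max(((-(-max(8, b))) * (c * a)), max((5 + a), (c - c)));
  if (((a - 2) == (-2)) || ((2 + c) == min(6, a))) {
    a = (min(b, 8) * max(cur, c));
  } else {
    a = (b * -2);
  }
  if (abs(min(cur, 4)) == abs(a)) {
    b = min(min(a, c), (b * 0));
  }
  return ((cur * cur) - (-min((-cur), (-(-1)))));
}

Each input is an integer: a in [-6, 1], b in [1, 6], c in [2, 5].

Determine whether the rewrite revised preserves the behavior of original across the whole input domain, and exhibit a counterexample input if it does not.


On input a=1, b=1, c=2, original returns 30 while revised returns 240.
verdict: not equivalent; witness: a=1, b=1, c=2


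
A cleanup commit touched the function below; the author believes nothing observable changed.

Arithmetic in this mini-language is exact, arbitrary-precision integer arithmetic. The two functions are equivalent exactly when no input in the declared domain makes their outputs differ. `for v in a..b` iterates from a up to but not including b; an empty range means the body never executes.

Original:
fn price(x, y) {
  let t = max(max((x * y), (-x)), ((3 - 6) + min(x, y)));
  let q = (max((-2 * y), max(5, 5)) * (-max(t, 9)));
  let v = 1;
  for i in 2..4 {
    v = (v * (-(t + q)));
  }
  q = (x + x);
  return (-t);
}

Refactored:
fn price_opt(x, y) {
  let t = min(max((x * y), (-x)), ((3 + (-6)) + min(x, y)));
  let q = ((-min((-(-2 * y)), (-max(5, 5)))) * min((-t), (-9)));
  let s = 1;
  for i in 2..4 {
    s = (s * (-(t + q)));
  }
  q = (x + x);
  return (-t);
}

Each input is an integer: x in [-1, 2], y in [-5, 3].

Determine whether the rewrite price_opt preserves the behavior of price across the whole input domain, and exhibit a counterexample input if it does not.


The rewrite breaks on x=-1, y=-5, where the results are -5 and 8.
price: t = 5; q = -90; v = 1; [i=2]; v = 85; [i=3]; v = 7225; q = -2; return -5
price_opt: t = -8; q = -90; s = 1; [i=2]; s = 98; [i=3]; s = 9604; q = -2; return 8
verdict: not equivalent; witness: x=-1, y=-5


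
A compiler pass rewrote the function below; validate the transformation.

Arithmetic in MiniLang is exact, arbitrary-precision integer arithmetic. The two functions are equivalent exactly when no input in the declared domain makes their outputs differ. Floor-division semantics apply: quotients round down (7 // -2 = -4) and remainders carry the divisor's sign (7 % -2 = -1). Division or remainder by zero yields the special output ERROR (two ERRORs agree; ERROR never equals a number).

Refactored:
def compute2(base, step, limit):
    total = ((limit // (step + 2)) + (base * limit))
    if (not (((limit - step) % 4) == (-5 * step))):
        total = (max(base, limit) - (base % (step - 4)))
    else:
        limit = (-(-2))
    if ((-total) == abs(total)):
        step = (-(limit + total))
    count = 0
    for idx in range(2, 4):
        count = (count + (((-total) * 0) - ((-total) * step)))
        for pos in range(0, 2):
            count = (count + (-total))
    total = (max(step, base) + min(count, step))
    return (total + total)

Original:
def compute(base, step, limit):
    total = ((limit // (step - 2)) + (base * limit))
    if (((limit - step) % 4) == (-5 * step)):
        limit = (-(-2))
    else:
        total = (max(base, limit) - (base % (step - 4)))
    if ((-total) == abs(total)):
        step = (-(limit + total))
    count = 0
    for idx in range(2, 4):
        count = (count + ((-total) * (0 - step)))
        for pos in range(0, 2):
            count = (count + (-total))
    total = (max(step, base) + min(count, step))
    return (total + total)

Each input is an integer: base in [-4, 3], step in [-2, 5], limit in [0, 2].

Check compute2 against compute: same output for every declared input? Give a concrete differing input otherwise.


Input base=-4, step=-2, limit=0: -68 from compute versus ERROR from compute2.
verdict: not equivalent; witness: base=-4, step=-2, limit=0


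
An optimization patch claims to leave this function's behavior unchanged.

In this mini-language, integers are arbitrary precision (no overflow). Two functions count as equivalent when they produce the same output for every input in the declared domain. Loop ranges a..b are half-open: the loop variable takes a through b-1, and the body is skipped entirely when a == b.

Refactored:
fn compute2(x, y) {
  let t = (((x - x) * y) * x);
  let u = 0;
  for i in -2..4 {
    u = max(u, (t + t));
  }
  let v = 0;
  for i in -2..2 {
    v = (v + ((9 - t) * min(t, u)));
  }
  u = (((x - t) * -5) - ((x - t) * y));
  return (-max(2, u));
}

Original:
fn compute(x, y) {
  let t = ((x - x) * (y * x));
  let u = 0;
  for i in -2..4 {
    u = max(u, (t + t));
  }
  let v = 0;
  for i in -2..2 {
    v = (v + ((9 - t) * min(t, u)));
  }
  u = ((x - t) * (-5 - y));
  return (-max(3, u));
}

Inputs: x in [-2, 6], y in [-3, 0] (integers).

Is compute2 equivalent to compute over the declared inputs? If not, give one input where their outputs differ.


On input x=-1, y=-3, compute returns -3 while compute2 returns -2.
verdict: not equivalent; witness: x=-1, y=-3


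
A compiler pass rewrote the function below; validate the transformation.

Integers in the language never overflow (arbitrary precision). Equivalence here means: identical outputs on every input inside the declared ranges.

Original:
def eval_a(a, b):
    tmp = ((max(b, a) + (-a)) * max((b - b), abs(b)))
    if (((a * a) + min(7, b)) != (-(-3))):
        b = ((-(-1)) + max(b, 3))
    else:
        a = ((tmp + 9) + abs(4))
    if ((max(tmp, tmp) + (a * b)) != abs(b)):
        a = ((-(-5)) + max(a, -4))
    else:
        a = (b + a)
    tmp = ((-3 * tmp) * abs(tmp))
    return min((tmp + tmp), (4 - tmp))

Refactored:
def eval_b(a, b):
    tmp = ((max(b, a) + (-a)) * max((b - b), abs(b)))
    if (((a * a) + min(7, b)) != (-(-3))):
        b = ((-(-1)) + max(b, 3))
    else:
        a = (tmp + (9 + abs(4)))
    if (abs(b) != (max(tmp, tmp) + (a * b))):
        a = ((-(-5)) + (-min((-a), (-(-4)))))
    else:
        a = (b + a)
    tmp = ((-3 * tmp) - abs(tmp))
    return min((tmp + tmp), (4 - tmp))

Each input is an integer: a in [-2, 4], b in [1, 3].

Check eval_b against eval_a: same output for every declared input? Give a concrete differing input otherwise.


Input a=-2, b=1: -54 from eval_a versus -24 from eval_b.
verdict: not equivalent; witness: a=-2, b=1


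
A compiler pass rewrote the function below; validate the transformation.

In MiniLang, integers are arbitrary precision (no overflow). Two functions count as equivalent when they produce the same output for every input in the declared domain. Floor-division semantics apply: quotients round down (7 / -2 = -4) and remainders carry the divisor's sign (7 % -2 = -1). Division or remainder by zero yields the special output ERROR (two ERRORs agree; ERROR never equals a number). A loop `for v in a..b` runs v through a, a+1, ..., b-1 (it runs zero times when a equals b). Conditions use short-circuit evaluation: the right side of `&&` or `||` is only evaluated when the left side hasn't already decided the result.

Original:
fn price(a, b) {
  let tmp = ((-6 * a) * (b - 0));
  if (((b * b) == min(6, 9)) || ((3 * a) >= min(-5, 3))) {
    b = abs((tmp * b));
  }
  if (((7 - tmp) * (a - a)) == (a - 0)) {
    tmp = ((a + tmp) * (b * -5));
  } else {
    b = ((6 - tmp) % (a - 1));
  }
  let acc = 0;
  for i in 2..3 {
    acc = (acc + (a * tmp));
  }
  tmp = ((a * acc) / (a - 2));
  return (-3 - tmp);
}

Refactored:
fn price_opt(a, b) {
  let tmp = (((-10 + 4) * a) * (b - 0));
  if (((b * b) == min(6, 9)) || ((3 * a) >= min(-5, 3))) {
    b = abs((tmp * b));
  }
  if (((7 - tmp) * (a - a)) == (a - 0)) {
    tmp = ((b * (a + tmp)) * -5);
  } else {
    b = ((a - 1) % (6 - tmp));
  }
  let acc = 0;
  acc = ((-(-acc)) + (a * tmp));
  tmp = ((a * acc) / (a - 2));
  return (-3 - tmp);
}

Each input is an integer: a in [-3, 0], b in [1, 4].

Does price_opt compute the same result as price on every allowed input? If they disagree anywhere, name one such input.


The rewrite breaks on a=-1, b=1, where the results are -1 and ERROR.
price: tmp becomes 6; next (((b * b) == min(6, 9)) || ((3 * a) >= min(-5, 3))) evaluates to true; next b becomes 6; next (((7 - tmp) * (a - a)) == (a - 0)) evaluates to false; next b becomes 0; next acc becomes 0; next at i=2:; next acc becomes -6; next tmp becomes -2; next final value -1
price_opt: tmp becomes 6; next (((b * b) == min(6, 9)) || ((3 * a) >= min(-5, 3))) evaluates to true; next b becomes 6; next (((7 - tmp) * (a - a)) == (a - 0)) evaluates to false; next hits division by zero so the output is ERROR
verdict: not equivalent; witness: a=-1, b=1


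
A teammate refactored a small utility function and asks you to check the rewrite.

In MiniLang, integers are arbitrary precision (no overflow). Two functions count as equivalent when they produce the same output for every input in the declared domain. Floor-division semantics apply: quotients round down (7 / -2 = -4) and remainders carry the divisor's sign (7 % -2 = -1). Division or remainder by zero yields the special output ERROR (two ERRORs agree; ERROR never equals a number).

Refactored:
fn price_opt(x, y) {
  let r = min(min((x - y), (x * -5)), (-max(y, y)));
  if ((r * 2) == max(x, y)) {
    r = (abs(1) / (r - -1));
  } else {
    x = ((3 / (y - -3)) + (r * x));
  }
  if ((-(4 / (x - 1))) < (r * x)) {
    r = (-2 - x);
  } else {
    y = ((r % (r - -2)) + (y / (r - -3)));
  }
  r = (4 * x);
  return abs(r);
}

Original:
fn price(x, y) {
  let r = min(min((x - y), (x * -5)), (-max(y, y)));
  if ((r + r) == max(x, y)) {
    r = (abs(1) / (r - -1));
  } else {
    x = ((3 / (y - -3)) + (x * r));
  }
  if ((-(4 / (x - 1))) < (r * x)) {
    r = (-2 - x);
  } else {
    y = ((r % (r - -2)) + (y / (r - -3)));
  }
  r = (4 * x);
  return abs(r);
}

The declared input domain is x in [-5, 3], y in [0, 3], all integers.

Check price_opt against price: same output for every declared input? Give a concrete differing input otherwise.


Reading the diff, among the changes: constant usage differs; and arithmetic usage differs.
Spot check at x=-4, y=3 — price: r := -7 | ((r + r) == max(x, y)): false | x := 28 | ((-(4 / (x - 1))) < (r * x)): false | y := -3 | r := 112 | result 112. price_opt: r := -7 | ((r * 2) == max(x, y)): false | x := 28 | ((-(4 / (x - 1))) < (r * x)): false | y := -3 | r := 112 | result 112. Both give 112.
Every one of the 36 inputs gives matching results.
verdict: equivalent


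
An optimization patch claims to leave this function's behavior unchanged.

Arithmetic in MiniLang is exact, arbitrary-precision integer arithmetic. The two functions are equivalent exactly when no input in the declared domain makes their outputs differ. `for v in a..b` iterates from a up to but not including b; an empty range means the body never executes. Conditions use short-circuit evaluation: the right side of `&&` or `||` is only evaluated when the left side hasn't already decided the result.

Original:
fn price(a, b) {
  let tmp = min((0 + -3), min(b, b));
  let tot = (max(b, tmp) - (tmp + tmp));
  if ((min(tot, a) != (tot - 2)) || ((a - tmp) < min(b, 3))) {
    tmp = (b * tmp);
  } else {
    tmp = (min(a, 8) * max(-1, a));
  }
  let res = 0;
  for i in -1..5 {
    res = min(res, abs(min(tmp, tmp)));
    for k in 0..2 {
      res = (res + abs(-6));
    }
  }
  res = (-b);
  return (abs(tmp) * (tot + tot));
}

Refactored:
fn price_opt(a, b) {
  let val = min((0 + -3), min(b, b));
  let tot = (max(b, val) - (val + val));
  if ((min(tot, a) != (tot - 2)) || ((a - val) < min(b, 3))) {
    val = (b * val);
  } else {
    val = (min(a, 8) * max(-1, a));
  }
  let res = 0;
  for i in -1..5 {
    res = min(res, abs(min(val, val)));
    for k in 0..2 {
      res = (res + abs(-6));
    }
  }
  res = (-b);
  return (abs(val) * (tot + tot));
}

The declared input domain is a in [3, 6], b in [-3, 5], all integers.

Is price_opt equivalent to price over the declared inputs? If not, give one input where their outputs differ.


Comparing the listings, the differences include: local variable names differ.
As a probe, take a=4, b=5: price runs tmp becomes -3; next tot becomes 11; next ((min(tot, a) != (tot - 2)) || ((a - tmp) < min(b, 3))) evaluates to true; next tmp becomes -15; next res becomes 0; next at i=-1:; next res becomes 0; next at k=0:; next res becomes 6; next at k=1:; next res becomes 12; next at i=0:; next res becomes 12; next at k=0:; next res becomes 18; next at k=1:; next res becomes 24; next at i=1:; next res becomes 15; next at k=0:; next res becomes 21; next at k=1:; next res becomes 27; next at i=2:; next res becomes 15; next at k=0:; next res becomes 21; next at k=1:; next res becomes 27; next at i=3:; next res becomes 15; next at k=0:; next res becomes 21; next at k=1:; next res becomes 27; next at i=4:; next res becomes 15; next at k=0:; next res becomes 21; next at k=1:; next res becomes 27; next res becomes -5; next final value 330; price_opt runs val becomes -3; next tot becomes 11; next ((min(tot, a) != (tot - 2)) || ((a - val) < min(b, 3))) evaluates to true; next val becomes -15; next res becomes 0; next at i=-1:; next res becomes 0; next at k=0:; next res becomes 6; next at k=1:; next res becomes 12; next at i=0:; next res becomes 12; next at k=0:; next res becomes 18; next at k=1:; next res becomes 24; next at i=1:; next res becomes 15; next at k=0:; next res becomes 21; next at k=1:; next res becomes 27; next at i=2:; next res becomes 15; next at k=0:; next res becomes 21; next at k=1:; next res becomes 27; next at i=3:; next res becomes 15; next at k=0:; next res becomes 21; next at k=1:; next res becomes 27; next at i=4:; next res becomes 15; next at k=0:; next res becomes 21; next at k=1:; next res becomes 27; next res becomes -5; next final value 330; both end at 330.
Checked all 36 inputs in the declared domain: the outputs agree on every one.
verdict: equivalent


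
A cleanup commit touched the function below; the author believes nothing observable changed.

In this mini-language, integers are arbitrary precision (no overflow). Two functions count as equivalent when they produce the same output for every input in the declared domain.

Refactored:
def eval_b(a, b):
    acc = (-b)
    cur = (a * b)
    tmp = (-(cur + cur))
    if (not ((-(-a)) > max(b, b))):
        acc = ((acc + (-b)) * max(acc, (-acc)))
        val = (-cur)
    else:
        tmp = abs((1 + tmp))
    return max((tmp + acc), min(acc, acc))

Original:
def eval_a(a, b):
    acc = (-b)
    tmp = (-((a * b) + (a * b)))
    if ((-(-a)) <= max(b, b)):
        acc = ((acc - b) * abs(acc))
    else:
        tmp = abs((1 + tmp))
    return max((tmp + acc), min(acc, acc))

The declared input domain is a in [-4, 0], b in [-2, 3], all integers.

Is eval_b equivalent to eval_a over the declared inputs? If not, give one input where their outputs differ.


Although arithmetic usage differs; comparison usage differs; statement counts differ; boolean connective usage differs; local variable names differ; min/max/abs usage differs, 30/30 inputs agree.
verdict: equivalent


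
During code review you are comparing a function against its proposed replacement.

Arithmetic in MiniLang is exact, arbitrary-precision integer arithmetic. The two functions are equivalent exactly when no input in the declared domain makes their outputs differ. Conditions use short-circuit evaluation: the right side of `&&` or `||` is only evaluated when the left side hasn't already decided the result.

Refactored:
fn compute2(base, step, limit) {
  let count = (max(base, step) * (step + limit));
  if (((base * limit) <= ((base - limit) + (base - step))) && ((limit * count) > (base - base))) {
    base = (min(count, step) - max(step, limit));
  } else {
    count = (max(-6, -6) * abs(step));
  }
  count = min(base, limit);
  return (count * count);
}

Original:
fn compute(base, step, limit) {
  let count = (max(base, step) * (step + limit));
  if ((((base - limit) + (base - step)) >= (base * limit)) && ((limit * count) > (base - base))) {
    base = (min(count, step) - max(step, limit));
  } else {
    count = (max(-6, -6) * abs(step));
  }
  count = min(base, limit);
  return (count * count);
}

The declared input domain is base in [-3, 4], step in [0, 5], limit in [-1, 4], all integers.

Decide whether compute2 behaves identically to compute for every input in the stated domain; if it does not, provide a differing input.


This is a faithful refactor — comparison usage differs, but the computed results match everywhere.
One worked example (base=1, step=1, limit=-1) — compute: count := 0 | ((((base - limit) + (base - step)) >= (base * limit)) && ((limit * count) > (base - base))): false | count := -6 | count := -1 | result 1; compute2: count := 0 | (((base * limit) <= ((base - limit) + (base - step))) && ((limit * count) > (base - base))): false | count := -6 | count := -1 | result 1; agreement on 1.
Across all 288 domain points the two functions coincide.
verdict: equivalent


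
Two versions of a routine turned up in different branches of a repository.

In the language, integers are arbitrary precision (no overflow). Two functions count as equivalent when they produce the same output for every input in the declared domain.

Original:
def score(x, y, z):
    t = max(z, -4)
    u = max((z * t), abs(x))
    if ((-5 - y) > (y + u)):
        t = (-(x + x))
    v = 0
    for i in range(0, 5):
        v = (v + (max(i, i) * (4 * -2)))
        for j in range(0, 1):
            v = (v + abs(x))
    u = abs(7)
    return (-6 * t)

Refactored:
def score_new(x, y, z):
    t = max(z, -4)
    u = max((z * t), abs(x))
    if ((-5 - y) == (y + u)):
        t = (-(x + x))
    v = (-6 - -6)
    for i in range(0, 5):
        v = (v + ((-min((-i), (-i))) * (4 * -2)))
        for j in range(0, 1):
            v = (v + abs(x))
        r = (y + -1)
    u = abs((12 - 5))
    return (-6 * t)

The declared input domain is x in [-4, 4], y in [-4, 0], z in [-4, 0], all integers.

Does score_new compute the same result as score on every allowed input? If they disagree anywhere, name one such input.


The rewrite breaks on x=-3, y=-4, z=-1, where the results are 6 and -36.
score: t := -1 | u := 3 | ((-5 - y) > (y + u)): false | v := 0 | iter i=0: | v := 0 | iter j=0: | v := 3 | iter i=1: | v := -5 | iter j=0: | v := -2 | iter i=2: | v := -18 | iter j=0: | v := -15 | iter i=3: | v := -39 | iter j=0: | v := -36 | iter i=4: | v := -68 | iter j=0: | v := -65 | u := 7 | result 6
score_new: t := -1 | u := 3 | ((-5 - y) == (y + u)): true | t := 6 | v := 0 | iter i=0: | v := 0 | iter j=0: | v := 3 | r := -5 | iter i=1: | v := -5 | iter j=0: | v := -2 | r := -5 | iter i=2: | v := -18 | iter j=0: | v := -15 | r := -5 | iter i=3: | v := -39 | iter j=0: | v := -36 | r := -5 | iter i=4: | v := -68 | iter j=0: | v := -65 | r := -5 | u := 7 | result -36
verdict: not equivalent; witness: x=-3, y=-4, z=-1


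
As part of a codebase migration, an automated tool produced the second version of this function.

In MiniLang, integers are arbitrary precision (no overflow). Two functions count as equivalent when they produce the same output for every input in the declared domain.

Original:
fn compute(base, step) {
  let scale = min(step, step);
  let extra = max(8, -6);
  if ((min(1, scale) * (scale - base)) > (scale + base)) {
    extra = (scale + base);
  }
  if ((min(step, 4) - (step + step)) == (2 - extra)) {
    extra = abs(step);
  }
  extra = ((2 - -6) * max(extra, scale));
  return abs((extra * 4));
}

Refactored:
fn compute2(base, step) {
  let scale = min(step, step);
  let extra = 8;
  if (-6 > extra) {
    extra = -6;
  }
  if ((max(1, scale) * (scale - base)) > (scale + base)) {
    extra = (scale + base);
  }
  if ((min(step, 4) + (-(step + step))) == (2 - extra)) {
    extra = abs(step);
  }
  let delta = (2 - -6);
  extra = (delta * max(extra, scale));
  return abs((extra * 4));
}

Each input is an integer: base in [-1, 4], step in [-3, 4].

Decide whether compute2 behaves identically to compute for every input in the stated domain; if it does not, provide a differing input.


There is a counterexample at base=0, step=-3: 96 on one side, 256 on the other.
compute: scale=-3, then extra=8, then ((min(1, scale) * (scale - base)) > (scale + base)) is true, then extra=-3, then ((min(step, 4) - (step + step)) == (2 - extra)) is false, then extra=-24, then returns 96
compute2: scale=-3, then extra=8, then (-6 > extra) is false, then ((max(1, scale) * (scale - base)) > (scale + base)) is false, then ((min(step, 4) + (-(step + step))) == (2 - extra)) is false, then delta=8, then extra=64, then returns 256
verdict: not equivalent; witness: base=0, step=-3


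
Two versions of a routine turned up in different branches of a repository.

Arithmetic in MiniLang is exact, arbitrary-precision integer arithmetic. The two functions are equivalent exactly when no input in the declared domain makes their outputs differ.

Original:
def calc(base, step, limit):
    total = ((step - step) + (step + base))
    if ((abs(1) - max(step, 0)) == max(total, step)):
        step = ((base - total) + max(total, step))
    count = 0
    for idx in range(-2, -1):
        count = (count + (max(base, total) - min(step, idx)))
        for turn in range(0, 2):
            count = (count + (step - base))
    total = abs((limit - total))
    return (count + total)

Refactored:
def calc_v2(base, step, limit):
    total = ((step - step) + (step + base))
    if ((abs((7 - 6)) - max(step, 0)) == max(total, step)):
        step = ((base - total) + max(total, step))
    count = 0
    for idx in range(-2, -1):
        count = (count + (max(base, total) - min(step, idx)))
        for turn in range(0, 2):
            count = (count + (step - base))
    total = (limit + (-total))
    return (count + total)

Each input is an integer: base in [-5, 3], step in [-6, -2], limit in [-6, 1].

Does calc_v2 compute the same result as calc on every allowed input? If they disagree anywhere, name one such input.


The rewrite breaks on base=-3, step=-2, limit=-6, where the results are 2 and 0.
calc: total=-5, then ((abs(1) - max(step, 0)) == max(total, step)) is false, then count=0, then (idx=-2), then count=-1, then (turn=0), then count=0, then (turn=1), then count=1, then total=1, then returns 2
calc_v2: total=-5, then ((abs((7 - 6)) - max(step, 0)) == max(total, step)) is false, then count=0, then (idx=-2), then count=-1, then (turn=0), then count=0, then (turn=1), then count=1, then total=-1, then returns 0
verdict: not equivalent; witness: base=-3, step=-2, limit=-6


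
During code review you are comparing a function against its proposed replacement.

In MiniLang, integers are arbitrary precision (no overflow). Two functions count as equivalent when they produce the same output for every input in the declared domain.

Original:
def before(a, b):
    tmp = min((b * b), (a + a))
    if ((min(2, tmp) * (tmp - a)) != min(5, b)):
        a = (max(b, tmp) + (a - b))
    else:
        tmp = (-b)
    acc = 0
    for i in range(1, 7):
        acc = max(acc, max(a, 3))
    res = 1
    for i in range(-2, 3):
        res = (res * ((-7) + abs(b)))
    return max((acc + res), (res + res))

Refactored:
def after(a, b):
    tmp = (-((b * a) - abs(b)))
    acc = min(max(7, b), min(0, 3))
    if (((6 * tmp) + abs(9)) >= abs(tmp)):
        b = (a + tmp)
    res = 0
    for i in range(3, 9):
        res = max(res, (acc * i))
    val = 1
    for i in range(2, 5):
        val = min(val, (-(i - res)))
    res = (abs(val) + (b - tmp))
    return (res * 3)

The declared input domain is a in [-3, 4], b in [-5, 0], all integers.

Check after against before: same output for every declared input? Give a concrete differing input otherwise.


Run the pair on a=-3, b=-5.
before: tmp=-6, then ((min(2, tmp) * (tmp - a)) != min(5, b)) is true, then a=-3, then acc=0, then (i=1), then acc=3, then (i=2), then acc=3, then (i=3), then acc=3, then (i=4), then acc=3, then (i=5), then acc=3, then (i=6), then acc=3, then res=1, then (i=-2), then res=-2, then (i=-1), then res=4, then (i=0), then res=-8, then (i=1), then res=16, then (i=2), then res=-32, then returns -29
after: tmp=-10, then acc=0, then (((6 * tmp) + abs(9)) >= abs(tmp)) is false, then res=0, then (i=3), then res=0, then (i=4), then res=0, then (i=5), then res=0, then (i=6), then res=0, then (i=7), then res=0, then (i=8), then res=0, then val=1, then (i=2), then val=-2, then (i=3), then val=-3, then (i=4), then val=-4, then res=9, then returns 27
-29 vs 27 — the two versions disagree here.
verdict: not equivalent; witness: a=-3, b=-5


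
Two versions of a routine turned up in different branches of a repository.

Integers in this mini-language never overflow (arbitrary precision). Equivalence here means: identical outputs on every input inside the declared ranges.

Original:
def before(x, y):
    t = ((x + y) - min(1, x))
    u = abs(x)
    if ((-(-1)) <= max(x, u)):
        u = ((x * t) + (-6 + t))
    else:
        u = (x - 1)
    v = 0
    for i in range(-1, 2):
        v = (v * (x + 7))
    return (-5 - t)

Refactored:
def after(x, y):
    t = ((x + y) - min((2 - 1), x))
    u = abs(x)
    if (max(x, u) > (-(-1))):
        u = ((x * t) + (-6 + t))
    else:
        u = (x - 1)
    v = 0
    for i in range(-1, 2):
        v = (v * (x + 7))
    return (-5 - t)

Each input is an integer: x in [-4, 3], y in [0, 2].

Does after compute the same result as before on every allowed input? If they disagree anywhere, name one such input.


Equivalent. The suspicious-looking change has no observable effect anywhere in the declared ranges.
Sweeping the whole domain (24 inputs) finds no disagreement.
Tracing x=2, y=0: before: t=1, then u=2, then ((-(-1)) <= max(x, u)) is true, then u=-3, then v=0, then (i=-1), then v=0, then (i=0), then v=0, then (i=1), then v=0, then returns -6 | after: t=1, then u=2, then (max(x, u) > (-(-1))) is true, then u=-3, then v=0, then (i=-1), then v=0, then (i=0), then v=0, then (i=1), then v=0, then returns -6 — matching result -6.
verdict: equivalent


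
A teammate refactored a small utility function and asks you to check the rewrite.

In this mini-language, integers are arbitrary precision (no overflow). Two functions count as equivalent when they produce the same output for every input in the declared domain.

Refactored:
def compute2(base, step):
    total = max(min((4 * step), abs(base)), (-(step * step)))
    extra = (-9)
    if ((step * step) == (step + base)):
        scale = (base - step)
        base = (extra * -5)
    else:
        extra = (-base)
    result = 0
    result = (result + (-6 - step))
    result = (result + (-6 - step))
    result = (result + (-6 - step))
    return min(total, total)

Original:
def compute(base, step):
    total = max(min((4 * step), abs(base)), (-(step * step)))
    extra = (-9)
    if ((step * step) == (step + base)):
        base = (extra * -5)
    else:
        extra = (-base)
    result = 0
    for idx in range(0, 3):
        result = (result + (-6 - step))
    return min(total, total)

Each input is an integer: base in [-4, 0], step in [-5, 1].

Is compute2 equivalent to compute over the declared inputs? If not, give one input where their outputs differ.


The two versions differ — the changes include statement counts differ; arithmetic usage differs; constant usage differs; loop structure differs; local variable names differ.
Tracing base=-3, step=-5: compute: total becomes -20; next extra becomes -9; next ((step * step) == (step + base)) evaluates to false; next extra becomes 3; next result becomes 0; next at idx=0:; next result becomes -1; next at idx=1:; next result becomes -2; next at idx=2:; next result becomes -3; next final value -20 | compute2: total becomes -20; next extra becomes -9; next ((step * step) == (step + base)) evaluates to false; next extra becomes 3; next result becomes 0; next result becomes -1; next result becomes -2; next result becomes -3; next final value -20 — matching result -20.
Checked all 35 inputs in the declared domain: the outputs agree on every one.
verdict: equivalent
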